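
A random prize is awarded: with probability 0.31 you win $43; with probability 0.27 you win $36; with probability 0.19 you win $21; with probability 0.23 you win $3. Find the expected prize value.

27.73

E[payout] = 43·0.31 + 36·0.27 + 21·0.19 + 3·0.23
 = 13.33 + 9.72 + 3.99 + 0.69
 = 27.73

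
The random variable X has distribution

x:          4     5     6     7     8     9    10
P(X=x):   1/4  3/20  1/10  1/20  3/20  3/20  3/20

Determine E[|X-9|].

2.55

E[|X-9|] = Σ |x-9|·P(X=x)
 = 5·1/4 + 4·3/20 + 3·1/10 + 2·1/20 + 1·3/20 + 0·3/20 + 1·3/20
 = 5/4 + 3/5 + 3/10 + 1/10 + 3/20 + 0 + 3/20
 = 51/20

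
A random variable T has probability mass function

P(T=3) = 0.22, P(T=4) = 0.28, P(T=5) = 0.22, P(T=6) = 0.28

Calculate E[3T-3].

10.68

E[3T-3] = Σ (3t-3)·P(T=t)
 = 6·0.22 + 9·0.28 + 12·0.22 + 15·0.28
 = 1.32 + 2.52 + 2.64 + 4.2
 = 10.68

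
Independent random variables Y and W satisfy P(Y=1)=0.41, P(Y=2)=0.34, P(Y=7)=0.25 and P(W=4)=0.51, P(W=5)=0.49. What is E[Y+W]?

E[Y+W] = Σ_y Σ_w (y+w) · P(Y=y)P(W=w)
 = 5·0.2091 + 6·0.2009 + 6·0.1734 + 7·0.1666 + 11·0.1275 + 12·0.1225
 = 1.0455 + 1.2054 + 1.0404 + 1.1662 + 1.4025 + 1.47
 = 7.33

7.33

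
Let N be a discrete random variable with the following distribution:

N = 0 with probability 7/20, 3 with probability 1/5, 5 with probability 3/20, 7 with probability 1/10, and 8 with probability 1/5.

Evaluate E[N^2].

23.25

E[N^2] = Σ n^2·P(N=n)
 = 0·7/20 + 9·1/5 + 25·3/20 + 49·1/10 + 64·1/5
 = 0 + 9/5 + 15/4 + 49/10 + 64/5
 = 93/4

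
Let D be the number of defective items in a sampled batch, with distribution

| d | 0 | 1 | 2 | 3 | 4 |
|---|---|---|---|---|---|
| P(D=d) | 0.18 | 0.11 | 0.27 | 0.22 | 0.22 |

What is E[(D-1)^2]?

E[(D-1)^2] = Σ (d-1)^2·P(D=d)
 = 1·0.18 + 0·0.11 + 1·0.27 + 4·0.22 + 9·0.22
 = 0.18 + 0 + 0.27 + 0.88 + 1.98
 = 3.31

3.31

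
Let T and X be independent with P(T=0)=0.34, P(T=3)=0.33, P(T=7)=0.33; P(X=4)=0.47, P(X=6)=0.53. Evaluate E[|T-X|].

E[|T-X|] = Σ_t Σ_x |t-x| · P(T=t)P(X=x)
 = 4·0.1598 + 6·0.1802 + 1·0.1551 + 3·0.1749 + 3·0.1551 + 1·0.1749
 = 0.6392 + 1.0812 + 0.1551 + 0.5247 + 0.4653 + 0.1749
 = 3.0404

3.0404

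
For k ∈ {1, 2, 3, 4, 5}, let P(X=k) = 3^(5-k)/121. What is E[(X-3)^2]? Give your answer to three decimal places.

E[(X-3)^2] = Σ (x-3)^2·P(X=x)
 = 4·81/121 + 1·27/121 + 0·9/121 + 1·3/121 + 4·1/121
 = 324/121 + 27/121 + 0 + 3/121 + 4/121
 = 358/121

2.959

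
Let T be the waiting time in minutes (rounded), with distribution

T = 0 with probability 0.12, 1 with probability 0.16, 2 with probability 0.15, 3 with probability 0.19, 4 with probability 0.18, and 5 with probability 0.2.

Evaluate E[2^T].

E[2^T] = Σ 2^t·P(T=t)
 = 1·0.12 + 2·0.16 + 4·0.15 + 8·0.19 + 16·0.18 + 32·0.2
 = 0.12 + 0.32 + 0.6 + 1.52 + 2.88 + 6.4
 = 11.84

11.84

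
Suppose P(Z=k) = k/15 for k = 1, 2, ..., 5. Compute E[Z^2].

E[Z^2] = Σ z^2·P(Z=z)
 = 1·1/15 + 4·2/15 + 9·1/5 + 16·4/15 + 25·1/3
 = 1/15 + 8/15 + 9/5 + 64/15 + 25/3
 = 15

15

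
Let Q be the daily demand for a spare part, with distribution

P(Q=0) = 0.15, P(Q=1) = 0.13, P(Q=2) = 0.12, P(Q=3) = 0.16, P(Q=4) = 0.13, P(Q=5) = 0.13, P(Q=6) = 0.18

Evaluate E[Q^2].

13.86

E[Q^2] = Σ q^2·P(Q=q)
 = 0·0.15 + 1·0.13 + 4·0.12 + 9·0.16 + 16·0.13 + 25·0.13 + 36·0.18
 = 0 + 0.13 + 0.48 + 1.44 + 2.08 + 3.25 + 6.48
 = 13.86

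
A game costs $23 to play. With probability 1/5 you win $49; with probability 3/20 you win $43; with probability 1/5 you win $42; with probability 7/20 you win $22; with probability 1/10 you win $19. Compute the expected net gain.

E[payout] = 49·1/5 + 43·3/20 + 42·1/5 + 22·7/20 + 19·1/10
 = 49/5 + 129/20 + 42/5 + 77/10 + 19/10
 = 137/4
Net = 137/4 - 23 = 45/4

11.25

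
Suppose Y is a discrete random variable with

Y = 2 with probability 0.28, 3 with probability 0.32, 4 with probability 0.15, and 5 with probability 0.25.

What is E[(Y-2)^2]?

3.17

E[(Y-2)^2] = Σ (y-2)^2·P(Y=y)
 = 0·0.28 + 1·0.32 + 4·0.15 + 9·0.25
 = 0 + 0.32 + 0.6 + 2.25
 = 3.17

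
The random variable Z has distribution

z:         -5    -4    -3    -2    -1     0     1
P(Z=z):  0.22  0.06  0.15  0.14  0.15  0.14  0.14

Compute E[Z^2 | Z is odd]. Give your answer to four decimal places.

P(Z is odd) = 0.22 + 0.15 + 0.15 + 0.14 = 0.66.
E[Z^2 | Z is odd] = [25·0.22 + 9·0.15 + 1·0.15 + 1·0.14] / 0.66
 = 7.14 / 0.66
 = 119/11

10.8182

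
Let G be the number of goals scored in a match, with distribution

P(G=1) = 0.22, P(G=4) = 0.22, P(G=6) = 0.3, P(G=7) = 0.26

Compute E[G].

4.72

E[G] = Σ g·P(G=g)
 = 1·0.22 + 4·0.22 + 6·0.3 + 7·0.26
 = 0.22 + 0.88 + 1.8 + 1.82
 = 4.72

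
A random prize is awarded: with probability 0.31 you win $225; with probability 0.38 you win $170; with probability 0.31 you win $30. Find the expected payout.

E[payout] = 225·0.31 + 170·0.38 + 30·0.31
 = 69.75 + 64.6 + 9.3
 = 143.65

143.65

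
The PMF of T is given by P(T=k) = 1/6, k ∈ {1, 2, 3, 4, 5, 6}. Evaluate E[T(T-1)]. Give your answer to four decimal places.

11.6667

E[T(T-1)] = Σ t(t-1)·P(T=t)
 = 0·1/6 + 2·1/6 + 6·1/6 + 12·1/6 + 20·1/6 + 30·1/6
 = 0 + 1/3 + 1 + 2 + 10/3 + 5
 = 35/3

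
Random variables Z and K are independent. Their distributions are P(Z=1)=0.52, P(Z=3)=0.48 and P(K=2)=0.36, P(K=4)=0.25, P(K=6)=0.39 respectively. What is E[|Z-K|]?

E[|Z-K|] = Σ_z Σ_k |z-k| · P(Z=z)P(K=k)
 = 1·0.1872 + 3·0.13 + 5·0.2028 + 1·0.1728 + 1·0.12 + 3·0.1872
 = 0.1872 + 0.39 + 1.014 + 0.1728 + 0.12 + 0.5616
 = 2.4456

2.4456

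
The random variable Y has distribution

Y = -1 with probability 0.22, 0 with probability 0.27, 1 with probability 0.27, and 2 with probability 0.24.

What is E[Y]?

0.53

E[Y] = Σ y·P(Y=y)
 = (-1)·0.22 + 0·0.27 + 1·0.27 + 2·0.24
 = (-0.22) + 0 + 0.27 + 0.48
 = 0.53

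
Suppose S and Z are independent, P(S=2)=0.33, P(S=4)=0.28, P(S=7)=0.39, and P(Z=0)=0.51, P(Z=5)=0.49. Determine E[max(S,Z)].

E[max(S,Z)] = Σ_s Σ_z max(s,z) · P(S=s)P(Z=z)
 = 2·0.1683 + 5·0.1617 + 4·0.1428 + 5·0.1372 + 7·0.1989 + 7·0.1911
 = 0.3366 + 0.8085 + 0.5712 + 0.686 + 1.3923 + 1.3377
 = 5.1323

5.1323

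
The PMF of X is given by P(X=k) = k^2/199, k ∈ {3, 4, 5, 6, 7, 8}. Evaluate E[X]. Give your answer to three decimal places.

E[X] = Σ x·P(X=x)
 = 3·9/199 + 4·16/199 + 5·25/199 + 6·36/199 + 7·49/199 + 8·64/199
 = 27/199 + 64/199 + 125/199 + 216/199 + 343/199 + 512/199
 = 1287/199

6.467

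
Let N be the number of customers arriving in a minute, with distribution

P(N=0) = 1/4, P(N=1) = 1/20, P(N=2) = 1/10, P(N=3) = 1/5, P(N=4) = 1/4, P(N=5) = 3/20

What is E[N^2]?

10

E[N^2] = Σ n^2·P(N=n)
 = 0·1/4 + 1·1/20 + 4·1/10 + 9·1/5 + 16·1/4 + 25·3/20
 = 0 + 1/20 + 2/5 + 9/5 + 4 + 15/4
 = 10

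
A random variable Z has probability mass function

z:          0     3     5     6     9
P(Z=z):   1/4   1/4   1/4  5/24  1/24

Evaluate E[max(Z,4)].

E[max(Z,4)] = Σ max(z,4)·P(Z=z)
 = 4·1/4 + 4·1/4 + 5·1/4 + 6·5/24 + 9·1/24
 = 1 + 1 + 5/4 + 5/4 + 3/8
 = 39/8

4.875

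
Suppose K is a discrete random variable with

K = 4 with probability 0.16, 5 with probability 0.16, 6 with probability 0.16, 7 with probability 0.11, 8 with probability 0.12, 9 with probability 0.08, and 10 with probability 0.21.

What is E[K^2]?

52.87

E[K^2] = Σ k^2·P(K=k)
 = 16·0.16 + 25·0.16 + 36·0.16 + 49·0.11 + 64·0.12 + 81·0.08 + 100·0.21
 = 2.56 + 4 + 5.76 + 5.39 + 7.68 + 6.48 + 21
 = 52.87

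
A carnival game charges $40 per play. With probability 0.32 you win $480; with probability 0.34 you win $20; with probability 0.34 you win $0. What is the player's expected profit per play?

120.4

E[payout] = 480·0.32 + 20·0.34 + 0·0.34
 = 153.6 + 6.8 + 0
 = 160.4
Net = 160.4 - 40 = 120.4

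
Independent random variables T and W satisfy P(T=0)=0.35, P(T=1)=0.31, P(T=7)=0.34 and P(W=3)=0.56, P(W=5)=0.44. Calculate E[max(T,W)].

E[max(T,W)] = Σ_t Σ_w max(t,w) · P(T=t)P(W=w)
 = 3·0.196 + 5·0.154 + 3·0.1736 + 5·0.1364 + 7·0.1904 + 7·0.1496
 = 0.588 + 0.77 + 0.5208 + 0.682 + 1.3328 + 1.0472
 = 4.9408

4.9408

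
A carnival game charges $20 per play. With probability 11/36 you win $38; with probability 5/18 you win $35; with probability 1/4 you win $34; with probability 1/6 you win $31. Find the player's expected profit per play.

15

E[payout] = 38·11/36 + 35·5/18 + 34·1/4 + 31·1/6
 = 209/18 + 175/18 + 17/2 + 31/6
 = 35
Net = 35 - 20 = 15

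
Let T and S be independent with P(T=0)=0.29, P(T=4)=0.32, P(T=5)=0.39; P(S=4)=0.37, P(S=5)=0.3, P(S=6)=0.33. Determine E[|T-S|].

E[|T-S|] = Σ_t Σ_s |t-s| · P(T=t)P(S=s)
 = 4·0.1073 + 5·0.087 + 6·0.0957 + 0·0.1184 + 1·0.096 + 2·0.1056 + 1·0.1443 + 0·0.117 + 1·0.1287
 = 0.4292 + 0.435 + 0.5742 + 0 + 0.096 + 0.2112 + 0.1443 + 0 + 0.1287
 = 2.0186

2.0186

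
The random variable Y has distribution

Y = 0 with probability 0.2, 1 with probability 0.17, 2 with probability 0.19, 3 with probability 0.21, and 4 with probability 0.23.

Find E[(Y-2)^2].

E[(Y-2)^2] = Σ (y-2)^2·P(Y=y)
 = 4·0.2 + 1·0.17 + 0·0.19 + 1·0.21 + 4·0.23
 = 0.8 + 0.17 + 0 + 0.21 + 0.92
 = 2.1

2.1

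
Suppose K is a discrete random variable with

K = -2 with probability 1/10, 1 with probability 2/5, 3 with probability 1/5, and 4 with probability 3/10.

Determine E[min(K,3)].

E[min(K,3)] = Σ min(k,3)·P(K=k)
 = (-2)·1/10 + 1·2/5 + 3·1/5 + 3·3/10
 = (-1/5) + 2/5 + 3/5 + 9/10
 = 17/10

1.7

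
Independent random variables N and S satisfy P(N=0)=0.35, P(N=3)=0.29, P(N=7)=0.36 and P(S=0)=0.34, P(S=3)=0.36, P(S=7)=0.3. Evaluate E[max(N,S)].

E[max(N,S)] = Σ_n Σ_s max(n,s) · P(N=n)P(S=s)
 = 0·0.119 + 3·0.126 + 7·0.105 + 3·0.0986 + 3·0.1044 + 7·0.087 + 7·0.1224 + 7·0.1296 + 7·0.108
 = 0 + 0.378 + 0.735 + 0.2958 + 0.3132 + 0.609 + 0.8568 + 0.9072 + 0.756
 = 4.851

4.851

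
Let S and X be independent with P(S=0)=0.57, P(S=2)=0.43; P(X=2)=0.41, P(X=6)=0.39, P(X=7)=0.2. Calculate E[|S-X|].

3.7

E[|S-X|] = Σ_s Σ_x |s-x| · P(S=s)P(X=x)
 = 2·0.2337 + 6·0.2223 + 7·0.114 + 0·0.1763 + 4·0.1677 + 5·0.086
 = 0.4674 + 1.3338 + 0.798 + 0 + 0.6708 + 0.43
 = 3.7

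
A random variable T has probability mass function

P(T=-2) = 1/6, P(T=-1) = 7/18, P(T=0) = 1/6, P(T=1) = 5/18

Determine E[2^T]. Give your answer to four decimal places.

0.9583

E[2^T] = Σ 2^t·P(T=t)
 = 1/4·1/6 + 1/2·7/18 + 1·1/6 + 2·5/18
 = 1/24 + 7/36 + 1/6 + 5/9
 = 23/24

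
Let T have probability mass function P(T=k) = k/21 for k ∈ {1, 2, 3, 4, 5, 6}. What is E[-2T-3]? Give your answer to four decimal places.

E[-2T-3] = Σ (-2t-3)·P(T=t)
 = (-5)·1/21 + (-7)·2/21 + (-9)·1/7 + (-11)·4/21 + (-13)·5/21 + (-15)·2/7
 = (-5/21) + (-2/3) + (-9/7) + (-44/21) + (-65/21) + (-30/7)
 = -35/3

-11.6667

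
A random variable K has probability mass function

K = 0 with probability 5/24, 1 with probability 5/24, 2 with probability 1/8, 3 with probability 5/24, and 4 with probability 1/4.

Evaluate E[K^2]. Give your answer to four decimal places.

E[K^2] = Σ k^2·P(K=k)
 = 0·5/24 + 1·5/24 + 4·1/8 + 9·5/24 + 16·1/4
 = 0 + 5/24 + 1/2 + 15/8 + 4
 = 79/12

6.5833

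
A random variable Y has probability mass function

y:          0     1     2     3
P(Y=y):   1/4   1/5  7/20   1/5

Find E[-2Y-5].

E[-2Y-5] = Σ (-2y-5)·P(Y=y)
 = (-5)·1/4 + (-7)·1/5 + (-9)·7/20 + (-11)·1/5
 = (-5/4) + (-7/5) + (-63/20) + (-11/5)
 = -8

-8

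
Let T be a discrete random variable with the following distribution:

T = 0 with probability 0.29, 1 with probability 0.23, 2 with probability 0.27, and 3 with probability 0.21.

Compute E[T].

E[T] = Σ t·P(T=t)
 = 0·0.29 + 1·0.23 + 2·0.27 + 3·0.21
 = 0 + 0.23 + 0.54 + 0.63
 = 1.4

1.4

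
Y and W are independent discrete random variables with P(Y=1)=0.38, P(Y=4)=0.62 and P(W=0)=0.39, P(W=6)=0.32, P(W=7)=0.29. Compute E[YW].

11.297

E[YW] = Σ_y Σ_w yw · P(Y=y)P(W=w)
 = 0·0.1482 + 6·0.1216 + 7·0.1102 + 0·0.2418 + 24·0.1984 + 28·0.1798
 = 0 + 0.7296 + 0.7714 + 0 + 4.7616 + 5.0344
 = 11.297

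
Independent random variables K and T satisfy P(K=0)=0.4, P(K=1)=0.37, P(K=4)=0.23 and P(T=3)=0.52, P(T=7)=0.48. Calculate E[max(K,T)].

5.0396

E[max(K,T)] = Σ_k Σ_t max(k,t) · P(K=k)P(T=t)
 = 3·0.208 + 7·0.192 + 3·0.1924 + 7·0.1776 + 4·0.1196 + 7·0.1104
 = 0.624 + 1.344 + 0.5772 + 1.2432 + 0.4784 + 0.7728
 = 5.0396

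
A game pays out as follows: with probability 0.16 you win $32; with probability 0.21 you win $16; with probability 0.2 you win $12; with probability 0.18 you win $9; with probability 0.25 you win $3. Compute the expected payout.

13.25

E[payout] = 32·0.16 + 16·0.21 + 12·0.2 + 9·0.18 + 3·0.25
 = 5.12 + 3.36 + 2.4 + 1.62 + 0.75
 = 13.25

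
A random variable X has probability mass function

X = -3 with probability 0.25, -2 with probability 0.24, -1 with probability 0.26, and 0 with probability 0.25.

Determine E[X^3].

-8.93

E[X^3] = Σ x^3·P(X=x)
 = (-27)·0.25 + (-8)·0.24 + (-1)·0.26 + 0·0.25
 = (-6.75) + (-1.92) + (-0.26) + 0
 = -8.93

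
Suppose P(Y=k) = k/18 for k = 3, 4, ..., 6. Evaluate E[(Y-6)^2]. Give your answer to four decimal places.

E[(Y-6)^2] = Σ (y-6)^2·P(Y=y)
 = 9·1/6 + 4·2/9 + 1·5/18 + 0·1/3
 = 3/2 + 8/9 + 5/18 + 0
 = 8/3

2.6667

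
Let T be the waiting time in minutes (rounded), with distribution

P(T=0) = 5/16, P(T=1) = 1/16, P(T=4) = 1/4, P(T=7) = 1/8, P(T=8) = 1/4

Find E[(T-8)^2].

27.1875

E[(T-8)^2] = Σ (t-8)^2·P(T=t)
 = 64·5/16 + 49·1/16 + 16·1/4 + 1·1/8 + 0·1/4
 = 20 + 49/16 + 4 + 1/8 + 0
 = 435/16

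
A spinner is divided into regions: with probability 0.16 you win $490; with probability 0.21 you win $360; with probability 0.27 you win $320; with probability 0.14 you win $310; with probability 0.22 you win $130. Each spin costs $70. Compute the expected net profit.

E[payout] = 490·0.16 + 360·0.21 + 320·0.27 + 310·0.14 + 130·0.22
 = 78.4 + 75.6 + 86.4 + 43.4 + 28.6
 = 312.4
Net = 312.4 - 70 = 242.4

242.4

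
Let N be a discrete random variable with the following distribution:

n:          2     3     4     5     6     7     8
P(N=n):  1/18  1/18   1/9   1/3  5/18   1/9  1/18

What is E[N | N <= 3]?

2.5

P(N <= 3) = 1/18 + 1/18 = 1/9.
E[N | N <= 3] = [2·1/18 + 3·1/18] / (1/9)
 = 5/18 / (1/9)
 = 5/2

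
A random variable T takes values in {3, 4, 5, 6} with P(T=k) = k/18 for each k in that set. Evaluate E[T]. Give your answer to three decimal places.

E[T] = Σ t·P(T=t)
 = 3·1/6 + 4·2/9 + 5·5/18 + 6·1/3
 = 1/2 + 8/9 + 25/18 + 2
 = 43/9

4.778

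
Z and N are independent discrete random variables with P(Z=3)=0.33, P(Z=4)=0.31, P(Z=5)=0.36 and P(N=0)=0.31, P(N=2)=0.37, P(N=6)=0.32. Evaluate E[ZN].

E[ZN] = Σ_z Σ_n zn · P(Z=z)P(N=n)
 = 0·0.1023 + 6·0.1221 + 18·0.1056 + 0·0.0961 + 8·0.1147 + 24·0.0992 + 0·0.1116 + 10·0.1332 + 30·0.1152
 = 0 + 0.7326 + 1.9008 + 0 + 0.9176 + 2.3808 + 0 + 1.332 + 3.456
 = 10.7198

10.7198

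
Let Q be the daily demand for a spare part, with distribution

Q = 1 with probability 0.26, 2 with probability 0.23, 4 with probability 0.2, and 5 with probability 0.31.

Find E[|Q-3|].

1.57

E[|Q-3|] = Σ |q-3|·P(Q=q)
 = 2·0.26 + 1·0.23 + 1·0.2 + 2·0.31
 = 0.52 + 0.23 + 0.2 + 0.62
 = 1.57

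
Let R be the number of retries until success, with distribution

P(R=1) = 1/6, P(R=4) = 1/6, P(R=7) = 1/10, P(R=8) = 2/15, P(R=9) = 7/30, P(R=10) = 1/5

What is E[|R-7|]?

2.7

E[|R-7|] = Σ |r-7|·P(R=r)
 = 6·1/6 + 3·1/6 + 0·1/10 + 1·2/15 + 2·7/30 + 3·1/5
 = 1 + 1/2 + 0 + 2/15 + 7/15 + 3/5
 = 27/10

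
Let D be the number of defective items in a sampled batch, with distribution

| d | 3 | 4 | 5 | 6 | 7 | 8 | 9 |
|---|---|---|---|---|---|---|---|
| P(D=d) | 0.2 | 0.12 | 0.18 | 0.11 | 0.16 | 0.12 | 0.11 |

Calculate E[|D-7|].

1.97

E[|D-7|] = Σ |d-7|·P(D=d)
 = 4·0.2 + 3·0.12 + 2·0.18 + 1·0.11 + 0·0.16 + 1·0.12 + 2·0.11
 = 0.8 + 0.36 + 0.36 + 0.11 + 0 + 0.12 + 0.22
 = 1.97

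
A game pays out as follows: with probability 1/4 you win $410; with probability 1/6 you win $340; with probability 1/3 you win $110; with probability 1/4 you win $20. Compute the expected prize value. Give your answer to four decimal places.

200.8333

E[payout] = 410·1/4 + 340·1/6 + 110·1/3 + 20·1/4
 = 205/2 + 170/3 + 110/3 + 5
 = 1205/6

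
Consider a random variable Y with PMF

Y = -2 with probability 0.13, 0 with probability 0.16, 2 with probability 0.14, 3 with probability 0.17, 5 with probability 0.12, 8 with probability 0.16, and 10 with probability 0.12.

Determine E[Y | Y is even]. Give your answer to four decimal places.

3.5211

P(Y is even) = 0.13 + 0.16 + 0.14 + 0.16 + 0.12 = 0.71.
E[Y | Y is even] = [(-2)·0.13 + 0·0.16 + 2·0.14 + 8·0.16 + 10·0.12] / 0.71
 = 2.5 / 0.71
 = 250/71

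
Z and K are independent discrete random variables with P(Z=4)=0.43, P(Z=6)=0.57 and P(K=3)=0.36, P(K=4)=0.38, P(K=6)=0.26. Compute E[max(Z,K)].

E[max(Z,K)] = Σ_z Σ_k max(z,k) · P(Z=z)P(K=k)
 = 4·0.1548 + 4·0.1634 + 6·0.1118 + 6·0.2052 + 6·0.2166 + 6·0.1482
 = 0.6192 + 0.6536 + 0.6708 + 1.2312 + 1.2996 + 0.8892
 = 5.3636

5.3636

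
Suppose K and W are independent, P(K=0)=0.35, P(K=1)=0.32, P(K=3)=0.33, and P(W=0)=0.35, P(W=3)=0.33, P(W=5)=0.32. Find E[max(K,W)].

3.0485

E[max(K,W)] = Σ_k Σ_w max(k,w) · P(K=k)P(W=w)
 = 0·0.1225 + 3·0.1155 + 5·0.112 + 1·0.112 + 3·0.1056 + 5·0.1024 + 3·0.1155 + 3·0.1089 + 5·0.1056
 = 0 + 0.3465 + 0.56 + 0.112 + 0.3168 + 0.512 + 0.3465 + 0.3267 + 0.528
 = 3.0485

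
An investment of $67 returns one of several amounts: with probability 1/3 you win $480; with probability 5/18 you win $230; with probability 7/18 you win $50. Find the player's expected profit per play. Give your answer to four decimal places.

176.3333

E[payout] = 480·1/3 + 230·5/18 + 50·7/18
 = 160 + 575/9 + 175/9
 = 730/3
Net = 730/3 - 67 = 529/3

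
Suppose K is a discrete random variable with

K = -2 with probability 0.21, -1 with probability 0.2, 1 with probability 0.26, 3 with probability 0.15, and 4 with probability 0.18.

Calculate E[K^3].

13.95

E[K^3] = Σ k^3·P(K=k)
 = (-8)·0.21 + (-1)·0.2 + 1·0.26 + 27·0.15 + 64·0.18
 = (-1.68) + (-0.2) + 0.26 + 4.05 + 11.52
 = 13.95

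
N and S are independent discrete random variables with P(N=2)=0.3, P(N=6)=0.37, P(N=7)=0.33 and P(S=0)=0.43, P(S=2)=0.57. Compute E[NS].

E[NS] = Σ_n Σ_s ns · P(N=n)P(S=s)
 = 0·0.129 + 4·0.171 + 0·0.1591 + 12·0.2109 + 0·0.1419 + 14·0.1881
 = 0 + 0.684 + 0 + 2.5308 + 0 + 2.6334
 = 5.8482

5.8482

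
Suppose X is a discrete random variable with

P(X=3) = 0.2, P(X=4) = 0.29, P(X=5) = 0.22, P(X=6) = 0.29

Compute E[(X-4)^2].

1.58

E[(X-4)^2] = Σ (x-4)^2·P(X=x)
 = 1·0.2 + 0·0.29 + 1·0.22 + 4·0.29
 = 0.2 + 0 + 0.22 + 1.16
 = 1.58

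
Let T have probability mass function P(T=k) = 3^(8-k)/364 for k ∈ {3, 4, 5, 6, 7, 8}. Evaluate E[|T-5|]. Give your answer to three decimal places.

E[|T-5|] = Σ |t-5|·P(T=t)
 = 2·243/364 + 1·81/364 + 0·27/364 + 1·9/364 + 2·3/364 + 3·1/364
 = 243/182 + 81/364 + 0 + 9/364 + 3/182 + 3/364
 = 45/28

1.607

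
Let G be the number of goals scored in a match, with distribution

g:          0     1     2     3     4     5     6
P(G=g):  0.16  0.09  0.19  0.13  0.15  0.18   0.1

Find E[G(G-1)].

9.56

E[G(G-1)] = Σ g(g-1)·P(G=g)
 = 0·0.16 + 0·0.09 + 2·0.19 + 6·0.13 + 12·0.15 + 20·0.18 + 30·0.1
 = 0 + 0 + 0.38 + 0.78 + 1.8 + 3.6 + 3
 = 9.56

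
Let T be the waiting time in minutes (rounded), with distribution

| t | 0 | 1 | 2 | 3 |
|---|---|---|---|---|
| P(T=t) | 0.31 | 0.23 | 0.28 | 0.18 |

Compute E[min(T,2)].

1.15

E[min(T,2)] = Σ min(t,2)·P(T=t)
 = 0·0.31 + 1·0.23 + 2·0.28 + 2·0.18
 = 0 + 0.23 + 0.56 + 0.36
 = 1.15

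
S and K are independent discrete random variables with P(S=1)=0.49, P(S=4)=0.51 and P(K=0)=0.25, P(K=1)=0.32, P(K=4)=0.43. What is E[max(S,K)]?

E[max(S,K)] = Σ_s Σ_k max(s,k) · P(S=s)P(K=k)
 = 1·0.1225 + 1·0.1568 + 4·0.2107 + 4·0.1275 + 4·0.1632 + 4·0.2193
 = 0.1225 + 0.1568 + 0.8428 + 0.51 + 0.6528 + 0.8772
 = 3.1621

3.1621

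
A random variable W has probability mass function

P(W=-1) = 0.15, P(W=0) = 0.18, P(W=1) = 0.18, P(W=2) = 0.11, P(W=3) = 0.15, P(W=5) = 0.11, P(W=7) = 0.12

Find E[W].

2.09

E[W] = Σ w·P(W=w)
 = (-1)·0.15 + 0·0.18 + 1·0.18 + 2·0.11 + 3·0.15 + 5·0.11 + 7·0.12
 = (-0.15) + 0 + 0.18 + 0.22 + 0.45 + 0.55 + 0.84
 = 2.09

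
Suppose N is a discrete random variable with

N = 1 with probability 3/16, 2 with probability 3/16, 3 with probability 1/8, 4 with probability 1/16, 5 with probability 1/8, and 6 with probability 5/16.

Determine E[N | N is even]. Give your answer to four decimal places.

4.4444

P(N is even) = 3/16 + 1/16 + 5/16 = 9/16.
E[N | N is even] = [2·3/16 + 4·1/16 + 6·5/16] / (9/16)
 = 5/2 / (9/16)
 = 40/9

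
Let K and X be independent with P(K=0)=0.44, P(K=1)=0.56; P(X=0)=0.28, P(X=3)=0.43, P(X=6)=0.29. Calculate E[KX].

1.6968

E[KX] = Σ_k Σ_x kx · P(K=k)P(X=x)
 = 0·0.1232 + 0·0.1892 + 0·0.1276 + 0·0.1568 + 3·0.2408 + 6·0.1624
 = 0 + 0 + 0 + 0 + 0.7224 + 0.9744
 = 1.6968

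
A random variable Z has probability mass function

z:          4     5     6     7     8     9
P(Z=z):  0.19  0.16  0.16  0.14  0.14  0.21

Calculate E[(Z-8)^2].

5.47

E[(Z-8)^2] = Σ (z-8)^2·P(Z=z)
 = 16·0.19 + 9·0.16 + 4·0.16 + 1·0.14 + 0·0.14 + 1·0.21
 = 3.04 + 1.44 + 0.64 + 0.14 + 0 + 0.21
 = 5.47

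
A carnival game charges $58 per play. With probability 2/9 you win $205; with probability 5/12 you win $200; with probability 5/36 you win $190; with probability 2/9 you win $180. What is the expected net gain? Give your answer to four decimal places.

137.2778

E[payout] = 205·2/9 + 200·5/12 + 190·5/36 + 180·2/9
 = 410/9 + 250/3 + 475/18 + 40
 = 3515/18
Net = 3515/18 - 58 = 2471/18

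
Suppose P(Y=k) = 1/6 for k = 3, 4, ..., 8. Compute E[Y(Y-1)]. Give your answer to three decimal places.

27.667

E[Y(Y-1)] = Σ y(y-1)·P(Y=y)
 = 6·1/6 + 12·1/6 + 20·1/6 + 30·1/6 + 42·1/6 + 56·1/6
 = 1 + 2 + 10/3 + 5 + 7 + 28/3
 = 83/3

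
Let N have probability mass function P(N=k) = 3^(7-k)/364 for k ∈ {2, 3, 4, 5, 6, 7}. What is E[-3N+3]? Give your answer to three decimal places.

-4.475

E[-3N+3] = Σ (-3n+3)·P(N=n)
 = (-3)·243/364 + (-6)·81/364 + (-9)·27/364 + (-12)·9/364 + (-15)·3/364 + (-18)·1/364
 = (-729/364) + (-243/182) + (-243/364) + (-27/91) + (-45/364) + (-9/182)
 = -1629/364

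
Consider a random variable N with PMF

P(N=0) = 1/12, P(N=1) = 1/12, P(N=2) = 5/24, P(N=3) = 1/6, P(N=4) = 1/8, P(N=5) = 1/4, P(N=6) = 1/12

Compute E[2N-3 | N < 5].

1.5

P(N < 5) = 1/12 + 1/12 + 5/24 + 1/6 + 1/8 = 2/3.
E[2N-3 | N < 5] = [(-3)·1/12 + (-1)·1/12 + 1·5/24 + 3·1/6 + 5·1/8] / (2/3)
 = 1 / (2/3)
 = 3/2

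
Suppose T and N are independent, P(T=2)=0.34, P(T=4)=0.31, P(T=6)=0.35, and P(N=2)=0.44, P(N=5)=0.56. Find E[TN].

E[TN] = Σ_t Σ_n tn · P(T=t)P(N=n)
 = 4·0.1496 + 10·0.1904 + 8·0.1364 + 20·0.1736 + 12·0.154 + 30·0.196
 = 0.5984 + 1.904 + 1.0912 + 3.472 + 1.848 + 5.88
 = 14.7936

14.7936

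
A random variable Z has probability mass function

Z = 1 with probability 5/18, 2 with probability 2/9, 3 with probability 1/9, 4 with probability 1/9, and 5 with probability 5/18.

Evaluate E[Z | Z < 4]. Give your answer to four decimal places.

1.7273

P(Z < 4) = 5/18 + 2/9 + 1/9 = 11/18.
E[Z | Z < 4] = [1·5/18 + 2·2/9 + 3·1/9] / (11/18)
 = 19/18 / (11/18)
 = 19/11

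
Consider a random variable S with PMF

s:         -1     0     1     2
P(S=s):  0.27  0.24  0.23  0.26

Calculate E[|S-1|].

1.04

E[|S-1|] = Σ |s-1|·P(S=s)
 = 2·0.27 + 1·0.24 + 0·0.23 + 1·0.26
 = 0.54 + 0.24 + 0 + 0.26
 = 1.04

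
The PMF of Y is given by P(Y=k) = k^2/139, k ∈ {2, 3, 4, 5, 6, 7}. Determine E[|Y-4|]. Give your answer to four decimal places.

E[|Y-4|] = Σ |y-4|·P(Y=y)
 = 2·4/139 + 1·9/139 + 0·16/139 + 1·25/139 + 2·36/139 + 3·49/139
 = 8/139 + 9/139 + 0 + 25/139 + 72/139 + 147/139
 = 261/139

1.8777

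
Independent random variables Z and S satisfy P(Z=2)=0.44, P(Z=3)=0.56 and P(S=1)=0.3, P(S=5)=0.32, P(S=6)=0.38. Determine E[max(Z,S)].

E[max(Z,S)] = Σ_z Σ_s max(z,s) · P(Z=z)P(S=s)
 = 2·0.132 + 5·0.1408 + 6·0.1672 + 3·0.168 + 5·0.1792 + 6·0.2128
 = 0.264 + 0.704 + 1.0032 + 0.504 + 0.896 + 1.2768
 = 4.648

4.648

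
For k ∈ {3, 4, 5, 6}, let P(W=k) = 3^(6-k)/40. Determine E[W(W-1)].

E[W(W-1)] = Σ w(w-1)·P(W=w)
 = 6·27/40 + 12·9/40 + 20·3/40 + 30·1/40
 = 81/20 + 27/10 + 3/2 + 3/4
 = 9

9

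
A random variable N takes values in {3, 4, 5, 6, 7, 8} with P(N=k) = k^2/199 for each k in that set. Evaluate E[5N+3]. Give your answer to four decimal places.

E[5N+3] = Σ (5n+3)·P(N=n)
 = 18·9/199 + 23·16/199 + 28·25/199 + 33·36/199 + 38·49/199 + 43·64/199
 = 162/199 + 368/199 + 700/199 + 1188/199 + 1862/199 + 2752/199
 = 7032/199

35.3367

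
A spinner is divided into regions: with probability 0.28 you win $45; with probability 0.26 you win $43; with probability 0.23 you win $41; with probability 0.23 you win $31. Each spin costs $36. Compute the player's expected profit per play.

4.34

E[payout] = 45·0.28 + 43·0.26 + 41·0.23 + 31·0.23
 = 12.6 + 11.18 + 9.43 + 7.13
 = 40.34
Net = 40.34 - 36 = 4.34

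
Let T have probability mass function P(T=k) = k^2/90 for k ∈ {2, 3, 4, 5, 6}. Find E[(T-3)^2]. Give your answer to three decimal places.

E[(T-3)^2] = Σ (t-3)^2·P(T=t)
 = 1·2/45 + 0·1/10 + 1·8/45 + 4·5/18 + 9·2/5
 = 2/45 + 0 + 8/45 + 10/9 + 18/5
 = 74/15

4.933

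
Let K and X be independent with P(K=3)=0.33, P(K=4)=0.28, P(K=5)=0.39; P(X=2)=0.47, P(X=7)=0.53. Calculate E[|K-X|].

E[|K-X|] = Σ_k Σ_x |k-x| · P(K=k)P(X=x)
 = 1·0.1551 + 4·0.1749 + 2·0.1316 + 3·0.1484 + 3·0.1833 + 2·0.2067
 = 0.1551 + 0.6996 + 0.2632 + 0.4452 + 0.5499 + 0.4134
 = 2.5264

2.5264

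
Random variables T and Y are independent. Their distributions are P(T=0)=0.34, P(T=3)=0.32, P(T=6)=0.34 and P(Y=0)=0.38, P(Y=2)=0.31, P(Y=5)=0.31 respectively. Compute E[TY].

E[TY] = Σ_t Σ_y ty · P(T=t)P(Y=y)
 = 0·0.1292 + 0·0.1054 + 0·0.1054 + 0·0.1216 + 6·0.0992 + 15·0.0992 + 0·0.1292 + 12·0.1054 + 30·0.1054
 = 0 + 0 + 0 + 0 + 0.5952 + 1.488 + 0 + 1.2648 + 3.162
 = 6.51

6.51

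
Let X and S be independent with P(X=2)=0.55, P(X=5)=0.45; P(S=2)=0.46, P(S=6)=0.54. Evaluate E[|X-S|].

2.052

E[|X-S|] = Σ_x Σ_s |x-s| · P(X=x)P(S=s)
 = 0·0.253 + 4·0.297 + 3·0.207 + 1·0.243
 = 0 + 1.188 + 0.621 + 0.243
 = 2.052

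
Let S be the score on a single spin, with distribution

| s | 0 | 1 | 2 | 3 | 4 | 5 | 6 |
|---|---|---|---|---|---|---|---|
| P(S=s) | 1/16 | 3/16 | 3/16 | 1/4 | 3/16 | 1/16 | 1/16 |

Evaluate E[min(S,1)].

0.9375

E[min(S,1)] = Σ min(s,1)·P(S=s)
 = 0·1/16 + 1·3/16 + 1·3/16 + 1·1/4 + 1·3/16 + 1·1/16 + 1·1/16
 = 0 + 3/16 + 3/16 + 1/4 + 3/16 + 1/16 + 1/16
 = 15/16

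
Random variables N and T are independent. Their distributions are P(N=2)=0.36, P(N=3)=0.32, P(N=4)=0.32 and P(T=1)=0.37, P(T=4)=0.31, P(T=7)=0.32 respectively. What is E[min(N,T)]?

2.2348

E[min(N,T)] = Σ_n Σ_t min(n,t) · P(N=n)P(T=t)
 = 1·0.1332 + 2·0.1116 + 2·0.1152 + 1·0.1184 + 3·0.0992 + 3·0.1024 + 1·0.1184 + 4·0.0992 + 4·0.1024
 = 0.1332 + 0.2232 + 0.2304 + 0.1184 + 0.2976 + 0.3072 + 0.1184 + 0.3968 + 0.4096
 = 2.2348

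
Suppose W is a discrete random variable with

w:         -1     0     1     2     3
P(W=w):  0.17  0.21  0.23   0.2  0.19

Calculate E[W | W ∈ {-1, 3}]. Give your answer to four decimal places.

1.1111

P(W ∈ {-1, 3}) = 0.17 + 0.19 = 0.36.
E[W | W ∈ {-1, 3}] = [(-1)·0.17 + 3·0.19] / 0.36
 = 0.4 / 0.36
 = 10/9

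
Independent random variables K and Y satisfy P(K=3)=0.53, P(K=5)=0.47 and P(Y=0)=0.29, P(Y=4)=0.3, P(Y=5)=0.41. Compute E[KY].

12.805

E[KY] = Σ_k Σ_y ky · P(K=k)P(Y=y)
 = 0·0.1537 + 12·0.159 + 15·0.2173 + 0·0.1363 + 20·0.141 + 25·0.1927
 = 0 + 1.908 + 3.2595 + 0 + 2.82 + 4.8175
 = 12.805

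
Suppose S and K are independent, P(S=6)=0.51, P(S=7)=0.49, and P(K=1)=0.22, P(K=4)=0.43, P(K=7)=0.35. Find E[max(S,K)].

6.6685

E[max(S,K)] = Σ_s Σ_k max(s,k) · P(S=s)P(K=k)
 = 6·0.1122 + 6·0.2193 + 7·0.1785 + 7·0.1078 + 7·0.2107 + 7·0.1715
 = 0.6732 + 1.3158 + 1.2495 + 0.7546 + 1.4749 + 1.2005
 = 6.6685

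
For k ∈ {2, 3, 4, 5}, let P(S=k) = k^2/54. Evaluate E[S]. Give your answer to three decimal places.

E[S] = Σ s·P(S=s)
 = 2·2/27 + 3·1/6 + 4·8/27 + 5·25/54
 = 4/27 + 1/2 + 32/27 + 125/54
 = 112/27

4.148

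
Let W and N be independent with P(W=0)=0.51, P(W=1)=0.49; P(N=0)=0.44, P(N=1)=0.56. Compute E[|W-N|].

E[|W-N|] = Σ_w Σ_n |w-n| · P(W=w)P(N=n)
 = 0·0.2244 + 1·0.2856 + 1·0.2156 + 0·0.2744
 = 0 + 0.2856 + 0.2156 + 0
 = 0.5012

0.5012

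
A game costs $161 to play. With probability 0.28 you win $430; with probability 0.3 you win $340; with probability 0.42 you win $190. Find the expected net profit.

E[payout] = 430·0.28 + 340·0.3 + 190·0.42
 = 120.4 + 102 + 79.8
 = 302.2
Net = 302.2 - 161 = 141.2

141.2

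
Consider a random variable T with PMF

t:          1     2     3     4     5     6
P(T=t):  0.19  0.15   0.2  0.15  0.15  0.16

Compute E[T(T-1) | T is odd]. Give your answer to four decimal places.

P(T is odd) = 0.19 + 0.2 + 0.15 = 0.54.
E[T(T-1) | T is odd] = [0·0.19 + 6·0.2 + 20·0.15] / 0.54
 = 4.2 / 0.54
 = 70/9

7.7778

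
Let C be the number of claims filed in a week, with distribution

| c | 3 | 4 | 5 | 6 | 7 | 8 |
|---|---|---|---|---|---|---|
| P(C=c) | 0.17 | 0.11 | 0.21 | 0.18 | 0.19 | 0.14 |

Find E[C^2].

E[C^2] = Σ c^2·P(C=c)
 = 9·0.17 + 16·0.11 + 25·0.21 + 36·0.18 + 49·0.19 + 64·0.14
 = 1.53 + 1.76 + 5.25 + 6.48 + 9.31 + 8.96
 = 33.29

33.29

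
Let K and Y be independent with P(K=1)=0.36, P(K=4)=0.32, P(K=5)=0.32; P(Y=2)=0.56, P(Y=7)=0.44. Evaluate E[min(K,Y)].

2.344

E[min(K,Y)] = Σ_k Σ_y min(k,y) · P(K=k)P(Y=y)
 = 1·0.2016 + 1·0.1584 + 2·0.1792 + 4·0.1408 + 2·0.1792 + 5·0.1408
 = 0.2016 + 0.1584 + 0.3584 + 0.5632 + 0.3584 + 0.704
 = 2.344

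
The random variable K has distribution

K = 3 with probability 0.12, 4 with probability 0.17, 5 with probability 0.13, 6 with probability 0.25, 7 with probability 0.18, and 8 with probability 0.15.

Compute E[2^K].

E[2^K] = Σ 2^k·P(K=k)
 = 8·0.12 + 16·0.17 + 32·0.13 + 64·0.25 + 128·0.18 + 256·0.15
 = 0.96 + 2.72 + 4.16 + 16 + 23.04 + 38.4
 = 85.28

85.28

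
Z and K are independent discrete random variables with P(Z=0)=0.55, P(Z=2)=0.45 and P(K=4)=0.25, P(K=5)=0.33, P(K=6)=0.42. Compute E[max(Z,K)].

5.17

E[max(Z,K)] = Σ_z Σ_k max(z,k) · P(Z=z)P(K=k)
 = 4·0.1375 + 5·0.1815 + 6·0.231 + 4·0.1125 + 5·0.1485 + 6·0.189
 = 0.55 + 0.9075 + 1.386 + 0.45 + 0.7425 + 1.134
 = 5.17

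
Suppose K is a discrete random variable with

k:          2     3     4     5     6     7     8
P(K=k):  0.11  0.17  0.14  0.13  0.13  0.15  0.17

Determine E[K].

E[K] = Σ k·P(K=k)
 = 2·0.11 + 3·0.17 + 4·0.14 + 5·0.13 + 6·0.13 + 7·0.15 + 8·0.17
 = 0.22 + 0.51 + 0.56 + 0.65 + 0.78 + 1.05 + 1.36
 = 5.13

5.13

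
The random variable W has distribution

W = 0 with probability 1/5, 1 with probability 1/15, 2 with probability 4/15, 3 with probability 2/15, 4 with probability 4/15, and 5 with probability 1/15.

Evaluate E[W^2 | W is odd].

11

P(W is odd) = 1/15 + 2/15 + 1/15 = 4/15.
E[W^2 | W is odd] = [1·1/15 + 9·2/15 + 25·1/15] / (4/15)
 = 44/15 / (4/15)
 = 11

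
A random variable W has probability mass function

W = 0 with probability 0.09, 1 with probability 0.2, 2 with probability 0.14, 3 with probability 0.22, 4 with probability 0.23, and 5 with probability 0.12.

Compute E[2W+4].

E[2W+4] = Σ (2w+4)·P(W=w)
 = 4·0.09 + 6·0.2 + 8·0.14 + 10·0.22 + 12·0.23 + 14·0.12
 = 0.36 + 1.2 + 1.12 + 2.2 + 2.76 + 1.68
 = 9.32

9.32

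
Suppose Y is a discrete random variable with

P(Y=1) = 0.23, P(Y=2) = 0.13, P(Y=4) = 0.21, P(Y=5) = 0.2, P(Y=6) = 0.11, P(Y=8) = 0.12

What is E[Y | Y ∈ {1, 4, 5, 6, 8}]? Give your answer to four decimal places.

P(Y ∈ {1, 4, 5, 6, 8}) = 0.23 + 0.21 + 0.2 + 0.11 + 0.12 = 0.87.
E[Y | Y ∈ {1, 4, 5, 6, 8}] = [1·0.23 + 4·0.21 + 5·0.2 + 6·0.11 + 8·0.12] / 0.87
 = 3.69 / 0.87
 = 123/29

4.2414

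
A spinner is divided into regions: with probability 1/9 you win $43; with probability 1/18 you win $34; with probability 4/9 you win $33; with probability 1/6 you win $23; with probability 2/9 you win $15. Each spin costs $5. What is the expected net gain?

E[payout] = 43·1/9 + 34·1/18 + 33·4/9 + 23·1/6 + 15·2/9
 = 43/9 + 17/9 + 44/3 + 23/6 + 10/3
 = 57/2
Net = 57/2 - 5 = 47/2

23.5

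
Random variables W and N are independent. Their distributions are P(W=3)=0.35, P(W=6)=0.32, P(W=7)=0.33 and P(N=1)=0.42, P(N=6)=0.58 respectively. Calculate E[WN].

E[WN] = Σ_w Σ_n wn · P(W=w)P(N=n)
 = 3·0.147 + 18·0.203 + 6·0.1344 + 36·0.1856 + 7·0.1386 + 42·0.1914
 = 0.441 + 3.654 + 0.8064 + 6.6816 + 0.9702 + 8.0388
 = 20.592

20.592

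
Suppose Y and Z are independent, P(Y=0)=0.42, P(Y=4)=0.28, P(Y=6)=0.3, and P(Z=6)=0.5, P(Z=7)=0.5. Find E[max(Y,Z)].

6.5

E[max(Y,Z)] = Σ_y Σ_z max(y,z) · P(Y=y)P(Z=z)
 = 6·0.21 + 7·0.21 + 6·0.14 + 7·0.14 + 6·0.15 + 7·0.15
 = 1.26 + 1.47 + 0.84 + 0.98 + 0.9 + 1.05
 = 6.5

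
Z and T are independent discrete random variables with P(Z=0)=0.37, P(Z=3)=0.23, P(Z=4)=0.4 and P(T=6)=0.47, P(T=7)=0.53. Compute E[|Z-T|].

E[|Z-T|] = Σ_z Σ_t |z-t| · P(Z=z)P(T=t)
 = 6·0.1739 + 7·0.1961 + 3·0.1081 + 4·0.1219 + 2·0.188 + 3·0.212
 = 1.0434 + 1.3727 + 0.3243 + 0.4876 + 0.376 + 0.636
 = 4.24

4.24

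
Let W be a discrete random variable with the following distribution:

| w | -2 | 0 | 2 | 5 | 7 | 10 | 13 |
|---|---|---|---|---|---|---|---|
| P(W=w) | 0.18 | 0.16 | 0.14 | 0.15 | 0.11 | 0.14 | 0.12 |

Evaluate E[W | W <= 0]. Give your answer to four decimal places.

-1.0588

P(W <= 0) = 0.18 + 0.16 = 0.34.
E[W | W <= 0] = [(-2)·0.18 + 0·0.16] / 0.34
 = -0.36 / 0.34
 = -18/17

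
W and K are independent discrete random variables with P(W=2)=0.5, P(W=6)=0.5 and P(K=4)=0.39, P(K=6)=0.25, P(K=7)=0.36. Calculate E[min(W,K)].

3.61

E[min(W,K)] = Σ_w Σ_k min(w,k) · P(W=w)P(K=k)
 = 2·0.195 + 2·0.125 + 2·0.18 + 4·0.195 + 6·0.125 + 6·0.18
 = 0.39 + 0.25 + 0.36 + 0.78 + 0.75 + 1.08
 = 3.61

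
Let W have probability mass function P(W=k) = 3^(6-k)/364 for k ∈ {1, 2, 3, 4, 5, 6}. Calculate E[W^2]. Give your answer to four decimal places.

2.9258

E[W^2] = Σ w^2·P(W=w)
 = 1·243/364 + 4·81/364 + 9·27/364 + 16·9/364 + 25·3/364 + 36·1/364
 = 243/364 + 81/91 + 243/364 + 36/91 + 75/364 + 9/91
 = 1065/364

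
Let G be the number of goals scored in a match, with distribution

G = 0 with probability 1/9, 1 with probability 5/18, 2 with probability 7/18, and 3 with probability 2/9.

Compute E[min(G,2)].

E[min(G,2)] = Σ min(g,2)·P(G=g)
 = 0·1/9 + 1·5/18 + 2·7/18 + 2·2/9
 = 0 + 5/18 + 7/9 + 4/9
 = 3/2

1.5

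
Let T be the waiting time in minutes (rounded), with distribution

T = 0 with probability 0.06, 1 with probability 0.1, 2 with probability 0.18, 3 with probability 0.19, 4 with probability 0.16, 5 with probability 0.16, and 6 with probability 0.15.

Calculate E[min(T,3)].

2.44

E[min(T,3)] = Σ min(t,3)·P(T=t)
 = 0·0.06 + 1·0.1 + 2·0.18 + 3·0.19 + 3·0.16 + 3·0.16 + 3·0.15
 = 0 + 0.1 + 0.36 + 0.57 + 0.48 + 0.48 + 0.45
 = 2.44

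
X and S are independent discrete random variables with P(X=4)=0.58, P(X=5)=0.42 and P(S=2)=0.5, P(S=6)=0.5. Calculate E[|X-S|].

2

E[|X-S|] = Σ_x Σ_s |x-s| · P(X=x)P(S=s)
 = 2·0.29 + 2·0.29 + 3·0.21 + 1·0.21
 = 0.58 + 0.58 + 0.63 + 0.21
 = 2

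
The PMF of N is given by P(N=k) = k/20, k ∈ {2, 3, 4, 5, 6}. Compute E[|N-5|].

E[|N-5|] = Σ |n-5|·P(N=n)
 = 3·1/10 + 2·3/20 + 1·1/5 + 0·1/4 + 1·3/10
 = 3/10 + 3/10 + 1/5 + 0 + 3/10
 = 11/10

1.1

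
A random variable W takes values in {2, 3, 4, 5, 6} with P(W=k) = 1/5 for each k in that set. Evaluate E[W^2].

E[W^2] = Σ w^2·P(W=w)
 = 4·1/5 + 9·1/5 + 16·1/5 + 25·1/5 + 36·1/5
 = 4/5 + 9/5 + 16/5 + 5 + 36/5
 = 18

18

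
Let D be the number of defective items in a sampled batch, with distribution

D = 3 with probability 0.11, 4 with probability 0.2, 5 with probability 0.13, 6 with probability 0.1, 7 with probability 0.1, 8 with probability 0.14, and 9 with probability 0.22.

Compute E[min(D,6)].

5.14

E[min(D,6)] = Σ min(d,6)·P(D=d)
 = 3·0.11 + 4·0.2 + 5·0.13 + 6·0.1 + 6·0.1 + 6·0.14 + 6·0.22
 = 0.33 + 0.8 + 0.65 + 0.6 + 0.6 + 0.84 + 1.32
 = 5.14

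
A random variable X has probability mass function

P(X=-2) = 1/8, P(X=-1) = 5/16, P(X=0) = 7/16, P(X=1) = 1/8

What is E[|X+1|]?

0.8125

E[|X+1|] = Σ |x+1|·P(X=x)
 = 1·1/8 + 0·5/16 + 1·7/16 + 2·1/8
 = 1/8 + 0 + 7/16 + 1/4
 = 13/16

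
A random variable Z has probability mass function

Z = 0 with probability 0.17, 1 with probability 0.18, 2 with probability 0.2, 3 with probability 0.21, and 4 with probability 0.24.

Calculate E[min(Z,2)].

E[min(Z,2)] = Σ min(z,2)·P(Z=z)
 = 0·0.17 + 1·0.18 + 2·0.2 + 2·0.21 + 2·0.24
 = 0 + 0.18 + 0.4 + 0.42 + 0.48
 = 1.48

1.48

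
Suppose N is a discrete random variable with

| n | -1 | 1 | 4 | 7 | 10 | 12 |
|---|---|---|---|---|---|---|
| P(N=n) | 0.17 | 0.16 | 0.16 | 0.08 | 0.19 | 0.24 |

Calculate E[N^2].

60.37

E[N^2] = Σ n^2·P(N=n)
 = 1·0.17 + 1·0.16 + 16·0.16 + 49·0.08 + 100·0.19 + 144·0.24
 = 0.17 + 0.16 + 2.56 + 3.92 + 19 + 34.56
 = 60.37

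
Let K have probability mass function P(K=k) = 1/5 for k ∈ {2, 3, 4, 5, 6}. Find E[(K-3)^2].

3

E[(K-3)^2] = Σ (k-3)^2·P(K=k)
 = 1·1/5 + 0·1/5 + 1·1/5 + 4·1/5 + 9·1/5
 = 1/5 + 0 + 1/5 + 4/5 + 9/5
 = 3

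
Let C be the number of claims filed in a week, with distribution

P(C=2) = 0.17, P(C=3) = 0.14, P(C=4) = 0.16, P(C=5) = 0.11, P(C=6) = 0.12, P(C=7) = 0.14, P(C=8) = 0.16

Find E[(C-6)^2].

E[(C-6)^2] = Σ (c-6)^2·P(C=c)
 = 16·0.17 + 9·0.14 + 4·0.16 + 1·0.11 + 0·0.12 + 1·0.14 + 4·0.16
 = 2.72 + 1.26 + 0.64 + 0.11 + 0 + 0.14 + 0.64
 = 5.51

5.51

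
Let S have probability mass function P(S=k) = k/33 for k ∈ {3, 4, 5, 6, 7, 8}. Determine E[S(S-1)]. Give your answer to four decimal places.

32.9697

E[S(S-1)] = Σ s(s-1)·P(S=s)
 = 6·1/11 + 12·4/33 + 20·5/33 + 30·2/11 + 42·7/33 + 56·8/33
 = 6/11 + 16/11 + 100/33 + 60/11 + 98/11 + 448/33
 = 1088/33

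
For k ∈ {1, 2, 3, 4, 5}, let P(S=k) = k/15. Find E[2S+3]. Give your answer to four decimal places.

E[2S+3] = Σ (2s+3)·P(S=s)
 = 5·1/15 + 7·2/15 + 9·1/5 + 11·4/15 + 13·1/3
 = 1/3 + 14/15 + 9/5 + 44/15 + 13/3
 = 31/3

10.3333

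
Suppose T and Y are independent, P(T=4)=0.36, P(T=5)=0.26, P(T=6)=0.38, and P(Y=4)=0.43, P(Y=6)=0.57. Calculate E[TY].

25.8028

E[TY] = Σ_t Σ_y ty · P(T=t)P(Y=y)
 = 16·0.1548 + 24·0.2052 + 20·0.1118 + 30·0.1482 + 24·0.1634 + 36·0.2166
 = 2.4768 + 4.9248 + 2.236 + 4.446 + 3.9216 + 7.7976
 = 25.8028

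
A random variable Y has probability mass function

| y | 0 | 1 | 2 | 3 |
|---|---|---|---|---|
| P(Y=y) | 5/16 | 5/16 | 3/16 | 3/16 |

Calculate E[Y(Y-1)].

E[Y(Y-1)] = Σ y(y-1)·P(Y=y)
 = 0·5/16 + 0·5/16 + 2·3/16 + 6·3/16
 = 0 + 0 + 3/8 + 9/8
 = 3/2

1.5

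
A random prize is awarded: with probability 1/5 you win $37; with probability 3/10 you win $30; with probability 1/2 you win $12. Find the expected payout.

E[payout] = 37·1/5 + 30·3/10 + 12·1/2
 = 37/5 + 9 + 6
 = 112/5

22.4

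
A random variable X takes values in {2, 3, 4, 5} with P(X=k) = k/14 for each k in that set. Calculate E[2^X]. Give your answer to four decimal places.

18.2857

E[2^X] = Σ 2^x·P(X=x)
 = 4·1/7 + 8·3/14 + 16·2/7 + 32·5/14
 = 4/7 + 12/7 + 32/7 + 80/7
 = 128/7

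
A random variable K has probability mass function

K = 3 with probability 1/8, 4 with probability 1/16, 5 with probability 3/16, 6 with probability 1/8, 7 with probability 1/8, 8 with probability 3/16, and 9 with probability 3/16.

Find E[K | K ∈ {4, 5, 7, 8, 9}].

P(K ∈ {4, 5, 7, 8, 9}) = 1/16 + 3/16 + 1/8 + 3/16 + 3/16 = 3/4.
E[K | K ∈ {4, 5, 7, 8, 9}] = [4·1/16 + 5·3/16 + 7·1/8 + 8·3/16 + 9·3/16] / (3/4)
 = 21/4 / (3/4)
 = 7

7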